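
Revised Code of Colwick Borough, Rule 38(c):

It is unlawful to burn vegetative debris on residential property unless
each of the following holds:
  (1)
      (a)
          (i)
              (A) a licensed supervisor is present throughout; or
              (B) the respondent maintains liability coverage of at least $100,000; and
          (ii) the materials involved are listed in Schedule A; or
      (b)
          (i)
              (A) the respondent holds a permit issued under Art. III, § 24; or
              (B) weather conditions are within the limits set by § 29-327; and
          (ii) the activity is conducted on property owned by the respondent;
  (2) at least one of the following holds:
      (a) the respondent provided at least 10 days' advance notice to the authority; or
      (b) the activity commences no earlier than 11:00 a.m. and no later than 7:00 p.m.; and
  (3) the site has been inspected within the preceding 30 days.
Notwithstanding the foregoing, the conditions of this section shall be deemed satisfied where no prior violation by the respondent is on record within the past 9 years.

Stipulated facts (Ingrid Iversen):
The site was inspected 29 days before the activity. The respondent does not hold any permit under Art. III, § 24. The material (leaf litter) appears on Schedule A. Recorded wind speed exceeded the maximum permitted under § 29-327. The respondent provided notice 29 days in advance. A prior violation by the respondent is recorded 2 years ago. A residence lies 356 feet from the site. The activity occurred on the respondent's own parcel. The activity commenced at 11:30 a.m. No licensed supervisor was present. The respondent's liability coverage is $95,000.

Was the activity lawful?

(A) supervisor present — fails.
(B) coverage ≥ $100,000 — not met.
(i): F OR F → false.
(ii) Schedule A material — met.
So (a) is not satisfied (F AND T).
(A) holds permit — not satisfied.
(B) weather ok — not satisfied.
(i) = F OR F = false.
(ii) own property — met.
So (b) is not satisfied (F AND T).
So (1) is not satisfied (F OR F).
(a) ≥10 days' notice — met.
(b) start within hours — holds.
So (2) is satisfied (T OR T).
(3) site inspected — satisfied.
Overall = F AND T AND T = false.
Exception (no prior violation) — not satisfied.
Result: main false OR exception false → false.

No — unlawful.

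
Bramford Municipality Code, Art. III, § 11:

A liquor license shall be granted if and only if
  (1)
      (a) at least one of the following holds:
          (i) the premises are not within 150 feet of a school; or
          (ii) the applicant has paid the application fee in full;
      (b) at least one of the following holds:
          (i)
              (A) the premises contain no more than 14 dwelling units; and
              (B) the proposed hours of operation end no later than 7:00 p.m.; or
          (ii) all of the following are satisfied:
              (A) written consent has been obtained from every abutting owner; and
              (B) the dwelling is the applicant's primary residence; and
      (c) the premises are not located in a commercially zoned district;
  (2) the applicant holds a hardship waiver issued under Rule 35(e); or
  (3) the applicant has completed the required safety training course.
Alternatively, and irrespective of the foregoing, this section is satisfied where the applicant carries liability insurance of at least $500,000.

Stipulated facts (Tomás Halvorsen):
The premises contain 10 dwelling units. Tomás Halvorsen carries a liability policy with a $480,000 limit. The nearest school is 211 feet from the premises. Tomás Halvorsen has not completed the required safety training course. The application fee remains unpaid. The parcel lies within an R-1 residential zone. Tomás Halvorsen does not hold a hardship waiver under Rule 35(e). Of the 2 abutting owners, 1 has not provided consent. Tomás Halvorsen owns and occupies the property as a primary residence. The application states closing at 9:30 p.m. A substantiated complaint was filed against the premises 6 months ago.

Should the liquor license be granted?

No — denied.

(i) ≥150 ft from school — satisfied.
(ii) fee paid — not met.
(a): T OR F → true.
(A) ≤ 14 units — met.
(B) closes by 7 p.m. — not satisfied.
So (i) is not satisfied (T AND F).
(A) all abutters consent — fails.
(B) primary residence — holds.
(ii): F AND T → false.
(b) = F OR F = false.
(c) not (commercially zoned) — met.
(1): T AND F AND T → false.
(2) hardship waiver — not satisfied.
(3) safety training — fails.
Overall = F OR F OR F = false.
Exception (insurance ≥ $500,000) — not satisfied.
Result: main false OR exception false → false.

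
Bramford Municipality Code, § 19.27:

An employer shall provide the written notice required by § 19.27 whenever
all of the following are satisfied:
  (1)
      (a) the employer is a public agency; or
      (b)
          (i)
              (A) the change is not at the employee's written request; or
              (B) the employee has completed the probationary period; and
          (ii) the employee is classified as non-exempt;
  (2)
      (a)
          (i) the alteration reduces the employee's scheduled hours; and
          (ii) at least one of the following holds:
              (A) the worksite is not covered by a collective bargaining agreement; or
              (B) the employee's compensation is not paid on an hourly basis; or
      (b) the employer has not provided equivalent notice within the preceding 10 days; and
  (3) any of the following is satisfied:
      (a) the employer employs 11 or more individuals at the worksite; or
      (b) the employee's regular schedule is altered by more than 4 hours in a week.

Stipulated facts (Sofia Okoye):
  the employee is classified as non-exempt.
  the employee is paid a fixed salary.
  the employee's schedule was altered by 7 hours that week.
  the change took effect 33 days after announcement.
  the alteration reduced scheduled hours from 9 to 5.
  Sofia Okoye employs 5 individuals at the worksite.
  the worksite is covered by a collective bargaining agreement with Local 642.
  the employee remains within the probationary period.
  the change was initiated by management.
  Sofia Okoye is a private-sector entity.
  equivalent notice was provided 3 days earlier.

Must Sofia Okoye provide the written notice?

(a) public agency — not met.
(A) not employee-requested — met.
(B) past probation — fails.
So (i) is satisfied (T OR F).
(ii) non-exempt — holds.
(b): T AND T → true.
So (1) is satisfied (F OR T).
(i) hours reduced — holds.
(A) no CBA — not met.
(B) not (hourly-paid) — holds.
(ii): F OR T → true.
So (a) is satisfied (T AND T).
(b) no recent notice — not satisfied.
So (2) is satisfied (T OR F).
(a) ≥ 11 at site — not satisfied.
(b) schedule shift > 4h — holds.
(3): F OR T → true.
Overall: T AND T AND T → true.

Yes — required.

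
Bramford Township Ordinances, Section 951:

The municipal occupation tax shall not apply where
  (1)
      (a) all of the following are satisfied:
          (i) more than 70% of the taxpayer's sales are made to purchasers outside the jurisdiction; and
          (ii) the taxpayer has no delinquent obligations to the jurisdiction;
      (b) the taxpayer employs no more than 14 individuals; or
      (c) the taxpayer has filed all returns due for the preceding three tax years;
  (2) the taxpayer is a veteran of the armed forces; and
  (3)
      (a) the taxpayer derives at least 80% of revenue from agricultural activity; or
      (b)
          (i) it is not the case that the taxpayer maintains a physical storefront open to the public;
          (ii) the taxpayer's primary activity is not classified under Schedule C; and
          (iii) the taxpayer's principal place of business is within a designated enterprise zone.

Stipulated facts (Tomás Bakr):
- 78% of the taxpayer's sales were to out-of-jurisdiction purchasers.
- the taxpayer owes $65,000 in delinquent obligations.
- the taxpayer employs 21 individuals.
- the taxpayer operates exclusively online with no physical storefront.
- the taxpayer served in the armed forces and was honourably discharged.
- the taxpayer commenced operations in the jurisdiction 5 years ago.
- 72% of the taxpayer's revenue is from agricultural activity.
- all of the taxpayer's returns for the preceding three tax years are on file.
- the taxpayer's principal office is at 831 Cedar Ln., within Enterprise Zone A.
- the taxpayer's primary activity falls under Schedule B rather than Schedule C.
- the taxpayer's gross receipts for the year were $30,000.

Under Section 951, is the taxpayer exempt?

(i) >70% out-of-jur. sales — satisfied.
(ii) no delinquency — fails.
So (a) is not satisfied (T AND F).
(b) ≤ 14 employees — not met.
(c) returns current — met.
(1): F OR F OR T → true.
(2) veteran — satisfied.
(a) ≥80% agricultural — not met.
(i) not (has storefront) — satisfied.
(ii) not (Schedule C activity) — holds.
(iii) in enterprise zone — satisfied.
So (b) is satisfied (T AND T AND T).
(3): F OR T → true.
Overall: T AND T AND T → true.

Yes — exempt.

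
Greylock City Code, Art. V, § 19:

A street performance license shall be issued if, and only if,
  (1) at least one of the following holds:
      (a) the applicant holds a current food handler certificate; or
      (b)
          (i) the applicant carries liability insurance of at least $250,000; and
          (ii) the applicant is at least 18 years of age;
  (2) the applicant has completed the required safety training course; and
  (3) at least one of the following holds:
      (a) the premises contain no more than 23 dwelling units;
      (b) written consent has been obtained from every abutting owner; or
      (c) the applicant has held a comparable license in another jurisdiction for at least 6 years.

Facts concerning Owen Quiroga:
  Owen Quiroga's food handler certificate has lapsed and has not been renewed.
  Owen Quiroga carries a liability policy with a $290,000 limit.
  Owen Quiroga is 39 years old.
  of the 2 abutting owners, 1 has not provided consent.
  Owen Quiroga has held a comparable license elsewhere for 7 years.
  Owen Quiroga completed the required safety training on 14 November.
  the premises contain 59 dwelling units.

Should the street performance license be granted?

(a) food handler cert. — not met.
(i) insurance ≥ $250,000 — met.
(ii) age ≥ 18 — holds.
So (b) is satisfied (T AND T).
So (1) is satisfied (F OR T).
(2) safety training — met.
(a) ≤ 23 units — fails.
(b) all abutters consent — not met.
(c) prior license ≥ 6 yr — satisfied.
So (3) is satisfied (F OR F OR T).
So Overall is satisfied (T AND T AND T).

Yes — granted.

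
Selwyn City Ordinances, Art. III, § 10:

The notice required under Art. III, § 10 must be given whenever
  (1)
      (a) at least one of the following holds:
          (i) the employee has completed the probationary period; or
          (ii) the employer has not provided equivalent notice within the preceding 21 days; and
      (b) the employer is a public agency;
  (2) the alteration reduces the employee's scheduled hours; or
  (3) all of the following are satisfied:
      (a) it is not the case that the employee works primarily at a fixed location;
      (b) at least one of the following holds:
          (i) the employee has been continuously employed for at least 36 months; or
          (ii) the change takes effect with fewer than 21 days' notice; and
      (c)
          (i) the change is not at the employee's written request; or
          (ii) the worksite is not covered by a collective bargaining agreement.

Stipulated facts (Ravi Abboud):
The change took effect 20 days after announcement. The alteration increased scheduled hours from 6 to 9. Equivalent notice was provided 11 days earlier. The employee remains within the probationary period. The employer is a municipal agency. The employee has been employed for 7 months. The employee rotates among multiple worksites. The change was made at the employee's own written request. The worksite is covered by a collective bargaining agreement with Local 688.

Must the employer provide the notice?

(i) past probation — fails.
(ii) no recent notice — not met.
(a): F OR F → false.
(b) public agency — met.
(1): F AND T → false.
(2) hours reduced — not satisfied.
(a) not (fixed location) — met.
(i) tenure ≥ 36 mo. — not satisfied.
(ii) < 21 days' notice — holds.
(b): F OR T → true.
(i) not employee-requested — not met.
(ii) no CBA — not satisfied.
(c): F OR F → false.
So (3) is not satisfied (T AND T AND F).
Overall = F OR F OR F = false.

No — not required.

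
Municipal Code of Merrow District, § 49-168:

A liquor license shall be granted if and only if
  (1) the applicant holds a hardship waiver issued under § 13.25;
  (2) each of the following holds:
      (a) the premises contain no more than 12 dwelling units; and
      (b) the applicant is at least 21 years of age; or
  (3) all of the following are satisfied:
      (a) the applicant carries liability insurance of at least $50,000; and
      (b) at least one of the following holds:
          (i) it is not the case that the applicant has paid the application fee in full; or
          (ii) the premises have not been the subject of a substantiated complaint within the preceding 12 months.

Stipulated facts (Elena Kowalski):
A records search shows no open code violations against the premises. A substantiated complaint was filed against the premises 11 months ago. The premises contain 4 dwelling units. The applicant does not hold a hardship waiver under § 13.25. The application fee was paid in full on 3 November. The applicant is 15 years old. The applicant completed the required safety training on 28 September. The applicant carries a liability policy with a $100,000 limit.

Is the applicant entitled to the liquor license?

(1) hardship waiver — fails.
(a) ≤ 12 units — satisfied.
(b) age ≥ 21 — not met.
(2) = T AND F = false.
(a) insurance ≥ $50,000 — holds.
(i) not (fee paid) — not satisfied.
(ii) no complaint in 12 mo. — not met.
(b) = F OR F = false.
(3) = T AND F = false.
Overall: F OR F OR F → false.

No — denied.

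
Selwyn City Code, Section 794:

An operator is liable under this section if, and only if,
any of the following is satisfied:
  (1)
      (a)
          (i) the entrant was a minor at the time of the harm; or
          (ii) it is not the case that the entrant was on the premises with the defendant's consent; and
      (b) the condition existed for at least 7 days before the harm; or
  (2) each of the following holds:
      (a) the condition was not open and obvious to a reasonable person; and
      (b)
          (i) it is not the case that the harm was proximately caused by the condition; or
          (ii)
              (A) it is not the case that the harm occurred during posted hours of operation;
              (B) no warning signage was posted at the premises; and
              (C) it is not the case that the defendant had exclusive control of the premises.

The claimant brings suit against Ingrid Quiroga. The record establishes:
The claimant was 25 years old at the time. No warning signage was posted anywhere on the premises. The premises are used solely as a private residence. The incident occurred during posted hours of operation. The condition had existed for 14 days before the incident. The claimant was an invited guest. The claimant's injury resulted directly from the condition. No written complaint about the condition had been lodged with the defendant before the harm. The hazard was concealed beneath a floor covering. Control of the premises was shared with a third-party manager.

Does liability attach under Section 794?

(i) entrant a minor — not satisfied.
(ii) not (consent to enter) — not satisfied.
(a): F OR F → false.
(b) condition ≥7 days old — met.
So (1) is not satisfied (F AND T).
(a) not open/obvious — met.
(i) not (proximate cause) — fails.
(A) not (during posted hours) — not satisfied.
(B) no signage posted — met.
(C) not (exclusive control) — holds.
So (ii) is not satisfied (F AND T AND T).
So (b) is not satisfied (F OR F).
(2): T AND F → false.
So Overall is not satisfied (F OR F).

No — not liable.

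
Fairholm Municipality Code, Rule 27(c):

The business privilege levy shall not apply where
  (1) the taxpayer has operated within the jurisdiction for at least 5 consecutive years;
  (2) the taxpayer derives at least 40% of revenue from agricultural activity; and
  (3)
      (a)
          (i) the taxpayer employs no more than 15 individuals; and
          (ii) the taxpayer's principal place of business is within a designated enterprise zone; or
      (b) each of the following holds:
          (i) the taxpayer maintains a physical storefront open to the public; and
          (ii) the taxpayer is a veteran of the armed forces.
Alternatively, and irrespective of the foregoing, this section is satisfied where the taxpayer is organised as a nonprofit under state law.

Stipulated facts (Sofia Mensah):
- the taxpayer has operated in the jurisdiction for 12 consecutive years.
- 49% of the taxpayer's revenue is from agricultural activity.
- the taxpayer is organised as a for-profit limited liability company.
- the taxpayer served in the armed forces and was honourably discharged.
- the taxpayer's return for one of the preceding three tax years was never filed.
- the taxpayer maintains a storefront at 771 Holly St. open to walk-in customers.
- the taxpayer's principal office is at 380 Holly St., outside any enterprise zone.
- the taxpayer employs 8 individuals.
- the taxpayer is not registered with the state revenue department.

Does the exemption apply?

Yes — exempt.

(1) ≥ 5 yrs in jurisdiction — met.
(2) ≥40% agricultural — met.
(i) ≤ 15 employees — holds.
(ii) in enterprise zone — not met.
(a): T AND F → false.
(i) has storefront — satisfied.
(ii) veteran — satisfied.
So (b) is satisfied (T AND T).
So (3) is satisfied (F OR T).
Overall = T AND T AND T = true.
Exception (nonprofit) — not satisfied.
Result: main true OR exception false → true.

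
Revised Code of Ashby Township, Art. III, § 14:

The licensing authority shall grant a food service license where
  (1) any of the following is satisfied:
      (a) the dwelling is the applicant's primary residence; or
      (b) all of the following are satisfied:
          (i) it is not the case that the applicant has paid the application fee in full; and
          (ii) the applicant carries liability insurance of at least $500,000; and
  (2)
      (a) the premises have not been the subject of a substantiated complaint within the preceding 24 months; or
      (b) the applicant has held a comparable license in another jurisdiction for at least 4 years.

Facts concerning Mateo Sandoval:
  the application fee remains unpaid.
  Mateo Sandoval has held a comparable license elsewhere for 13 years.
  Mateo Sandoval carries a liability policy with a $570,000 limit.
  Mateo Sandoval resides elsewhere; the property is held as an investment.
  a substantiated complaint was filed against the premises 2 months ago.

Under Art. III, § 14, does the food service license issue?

(a) primary residence — not satisfied.
(i) not (fee paid) — holds.
(ii) insurance ≥ $500,000 — holds.
So (b) is satisfied (T AND T).
(1): F OR T → true.
(a) no complaint in 24 mo. — not met.
(b) prior license ≥ 4 yr — holds.
So (2) is satisfied (F OR T).
So Overall is satisfied (T AND T).

Yes — granted.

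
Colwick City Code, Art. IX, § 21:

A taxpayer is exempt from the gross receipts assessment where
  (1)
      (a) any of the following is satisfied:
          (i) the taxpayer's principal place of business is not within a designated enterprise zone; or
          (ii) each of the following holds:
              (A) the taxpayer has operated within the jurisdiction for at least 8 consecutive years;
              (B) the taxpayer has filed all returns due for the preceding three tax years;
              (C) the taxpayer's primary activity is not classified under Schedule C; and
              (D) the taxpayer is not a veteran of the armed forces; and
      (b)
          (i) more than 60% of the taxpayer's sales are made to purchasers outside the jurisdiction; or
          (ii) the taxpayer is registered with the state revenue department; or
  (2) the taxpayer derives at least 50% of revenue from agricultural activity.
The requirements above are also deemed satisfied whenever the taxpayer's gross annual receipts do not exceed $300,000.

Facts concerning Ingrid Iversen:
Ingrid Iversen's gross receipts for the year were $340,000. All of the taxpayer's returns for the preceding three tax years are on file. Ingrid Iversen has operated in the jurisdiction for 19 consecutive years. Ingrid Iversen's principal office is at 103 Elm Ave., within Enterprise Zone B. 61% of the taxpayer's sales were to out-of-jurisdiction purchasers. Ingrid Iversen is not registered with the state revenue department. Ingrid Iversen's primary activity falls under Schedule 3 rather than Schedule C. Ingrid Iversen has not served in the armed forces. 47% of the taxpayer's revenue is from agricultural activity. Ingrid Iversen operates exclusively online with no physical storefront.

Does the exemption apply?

(i) not (in enterprise zone) — not met.
(A) ≥ 8 yrs in jurisdiction — holds.
(B) returns current — holds.
(C) not (Schedule C activity) — satisfied.
(D) not (veteran) — satisfied.
So (ii) is satisfied (T AND T AND T AND T).
(a) = F OR T = true.
(i) >60% out-of-jur. sales — met.
(ii) state-registered — not met.
So (b) is satisfied (T OR F).
So (1) is satisfied (T AND T).
(2) ≥50% agricultural — not met.
Overall: T OR F → true.
Exception (receipts ≤ $300,000) — not satisfied.
Result: main true OR exception false → true.

Yes — exempt.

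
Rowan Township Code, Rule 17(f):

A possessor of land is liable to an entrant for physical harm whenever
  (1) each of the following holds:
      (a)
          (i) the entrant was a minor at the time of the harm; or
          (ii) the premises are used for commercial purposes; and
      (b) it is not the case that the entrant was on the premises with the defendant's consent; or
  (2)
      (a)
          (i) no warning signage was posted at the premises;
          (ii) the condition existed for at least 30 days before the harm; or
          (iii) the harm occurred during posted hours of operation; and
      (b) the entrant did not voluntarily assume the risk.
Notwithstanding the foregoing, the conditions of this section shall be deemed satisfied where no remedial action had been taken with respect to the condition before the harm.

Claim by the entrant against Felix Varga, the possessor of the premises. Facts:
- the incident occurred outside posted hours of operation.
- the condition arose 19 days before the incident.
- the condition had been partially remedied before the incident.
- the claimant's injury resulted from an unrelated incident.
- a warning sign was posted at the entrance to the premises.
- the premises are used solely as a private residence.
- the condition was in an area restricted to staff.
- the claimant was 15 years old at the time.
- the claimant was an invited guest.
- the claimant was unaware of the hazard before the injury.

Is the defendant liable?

No — not liable.

(i) entrant a minor — holds.
(ii) commercial use — not satisfied.
(a): T OR F → true.
(b) not (consent to enter) — fails.
So (1) is not satisfied (T AND F).
(i) no signage posted — not met.
(ii) condition ≥30 days old — fails.
(iii) during posted hours — not satisfied.
So (a) is not satisfied (F OR F OR F).
(b) no assumed risk — met.
So (2) is not satisfied (F AND T).
Overall: F OR F → false.
Exception (no remedial action) — not satisfied.
Result: main false OR exception false → false.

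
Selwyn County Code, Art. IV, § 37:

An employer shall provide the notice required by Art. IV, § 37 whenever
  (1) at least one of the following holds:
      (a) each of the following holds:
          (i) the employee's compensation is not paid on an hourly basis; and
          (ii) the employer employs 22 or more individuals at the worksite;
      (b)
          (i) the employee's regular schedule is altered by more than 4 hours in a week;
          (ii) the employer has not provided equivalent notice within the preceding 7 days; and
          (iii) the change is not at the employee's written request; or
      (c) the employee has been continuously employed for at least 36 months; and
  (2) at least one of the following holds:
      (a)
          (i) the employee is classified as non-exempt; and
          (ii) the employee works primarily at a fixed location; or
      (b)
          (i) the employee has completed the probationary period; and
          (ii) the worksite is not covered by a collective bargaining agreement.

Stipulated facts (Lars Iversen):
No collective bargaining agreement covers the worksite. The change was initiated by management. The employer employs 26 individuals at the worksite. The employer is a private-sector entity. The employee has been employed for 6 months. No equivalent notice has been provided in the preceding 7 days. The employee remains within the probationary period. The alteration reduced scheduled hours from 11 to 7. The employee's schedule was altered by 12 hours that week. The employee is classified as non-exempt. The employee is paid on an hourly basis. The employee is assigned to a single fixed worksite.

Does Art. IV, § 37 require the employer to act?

Yes — required.

(i) not (hourly-paid) — fails.
(ii) ≥ 22 at site — holds.
(a) = F AND T = false.
(i) schedule shift > 4h — holds.
(ii) no recent notice — met.
(iii) not employee-requested — holds.
(b) = T AND T AND T = true.
(c) tenure ≥ 36 mo. — not satisfied.
(1): F OR T OR F → true.
(i) non-exempt — holds.
(ii) fixed location — satisfied.
(a): T AND T → true.
(i) past probation — not satisfied.
(ii) no CBA — holds.
(b) = F AND T = false.
(2): T OR F → true.
Overall: T AND T → true.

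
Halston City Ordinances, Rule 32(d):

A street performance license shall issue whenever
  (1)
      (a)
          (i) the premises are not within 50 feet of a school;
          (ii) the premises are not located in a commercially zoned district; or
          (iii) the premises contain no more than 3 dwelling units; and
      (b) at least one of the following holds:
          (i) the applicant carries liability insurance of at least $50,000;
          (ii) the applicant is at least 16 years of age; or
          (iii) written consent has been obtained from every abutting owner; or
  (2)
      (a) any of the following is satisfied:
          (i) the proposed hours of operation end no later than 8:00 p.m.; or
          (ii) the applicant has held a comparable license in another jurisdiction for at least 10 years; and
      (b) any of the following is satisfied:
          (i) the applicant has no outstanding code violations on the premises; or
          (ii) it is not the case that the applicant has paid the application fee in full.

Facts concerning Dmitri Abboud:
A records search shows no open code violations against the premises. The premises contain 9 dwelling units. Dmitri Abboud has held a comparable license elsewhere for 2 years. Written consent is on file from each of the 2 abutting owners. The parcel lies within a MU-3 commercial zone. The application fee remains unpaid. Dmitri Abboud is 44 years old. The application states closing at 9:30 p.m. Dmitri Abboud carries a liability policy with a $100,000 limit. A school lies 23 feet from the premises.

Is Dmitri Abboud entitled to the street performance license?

No — denied.

(i) ≥50 ft from school — not met.
(ii) not (commercially zoned) — not satisfied.
(iii) ≤ 3 units — not met.
(a): F OR F OR F → false.
(i) insurance ≥ $50,000 — holds.
(ii) age ≥ 16 — satisfied.
(iii) all abutters consent — satisfied.
(b): T OR T OR T → true.
(1) = F AND T = false.
(i) closes by 8 p.m. — fails.
(ii) prior license ≥ 10 yr — fails.
(a) = F OR F = false.
(i) no code violations — holds.
(ii) not (fee paid) — met.
(b): T OR T → true.
So (2) is not satisfied (F AND T).
So Overall is not satisfied (F OR F).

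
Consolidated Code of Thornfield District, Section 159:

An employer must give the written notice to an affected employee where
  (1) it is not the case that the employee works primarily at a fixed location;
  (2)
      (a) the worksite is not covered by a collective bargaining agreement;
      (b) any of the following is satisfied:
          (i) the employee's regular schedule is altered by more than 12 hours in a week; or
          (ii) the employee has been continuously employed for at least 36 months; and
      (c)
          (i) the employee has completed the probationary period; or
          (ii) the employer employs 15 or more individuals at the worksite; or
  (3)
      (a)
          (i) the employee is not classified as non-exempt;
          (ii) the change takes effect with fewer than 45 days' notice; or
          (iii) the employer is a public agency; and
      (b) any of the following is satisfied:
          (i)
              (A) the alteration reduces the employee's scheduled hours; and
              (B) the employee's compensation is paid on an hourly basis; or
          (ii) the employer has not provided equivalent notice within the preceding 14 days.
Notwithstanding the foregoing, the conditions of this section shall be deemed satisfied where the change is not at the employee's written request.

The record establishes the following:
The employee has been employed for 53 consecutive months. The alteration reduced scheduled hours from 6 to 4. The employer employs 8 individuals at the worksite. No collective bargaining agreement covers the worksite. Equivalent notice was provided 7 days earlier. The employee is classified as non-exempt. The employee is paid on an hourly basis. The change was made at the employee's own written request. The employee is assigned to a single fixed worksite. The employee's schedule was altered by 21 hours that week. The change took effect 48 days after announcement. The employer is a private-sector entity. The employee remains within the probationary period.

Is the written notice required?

(1) not (fixed location) — not satisfied.
(a) no CBA — satisfied.
(i) schedule shift > 12h — holds.
(ii) tenure ≥ 36 mo. — holds.
(b) = T OR T = true.
(i) past probation — not satisfied.
(ii) ≥ 15 at site — fails.
(c): F OR F → false.
(2): T AND T AND F → false.
(i) not (non-exempt) — not met.
(ii) < 45 days' notice — fails.
(iii) public agency — fails.
(a): F OR F OR F → false.
(A) hours reduced — satisfied.
(B) hourly-paid — satisfied.
So (i) is satisfied (T AND T).
(ii) no recent notice — not satisfied.
So (b) is satisfied (T OR F).
So (3) is not satisfied (F AND T).
Overall: F OR F OR F → false.
Exception (not employee-requested) — not satisfied.
Result: main false OR exception false → false.

No — not required.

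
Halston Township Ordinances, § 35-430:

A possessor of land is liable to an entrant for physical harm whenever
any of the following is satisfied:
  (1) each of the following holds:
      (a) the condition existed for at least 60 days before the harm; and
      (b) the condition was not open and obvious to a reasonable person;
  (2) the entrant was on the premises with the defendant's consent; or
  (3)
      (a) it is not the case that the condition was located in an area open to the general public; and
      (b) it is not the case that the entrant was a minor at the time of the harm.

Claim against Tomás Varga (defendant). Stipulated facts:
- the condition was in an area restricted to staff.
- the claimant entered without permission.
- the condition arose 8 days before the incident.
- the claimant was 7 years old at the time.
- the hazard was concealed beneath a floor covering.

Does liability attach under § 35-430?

No — not liable.

(a) condition ≥60 days old — not met.
(b) not open/obvious — holds.
(1) = F AND T = false.
(2) consent to enter — not met.
(a) not (public area) — met.
(b) not (entrant a minor) — not met.
So (3) is not satisfied (T AND F).
So Overall is not satisfied (F OR F OR F).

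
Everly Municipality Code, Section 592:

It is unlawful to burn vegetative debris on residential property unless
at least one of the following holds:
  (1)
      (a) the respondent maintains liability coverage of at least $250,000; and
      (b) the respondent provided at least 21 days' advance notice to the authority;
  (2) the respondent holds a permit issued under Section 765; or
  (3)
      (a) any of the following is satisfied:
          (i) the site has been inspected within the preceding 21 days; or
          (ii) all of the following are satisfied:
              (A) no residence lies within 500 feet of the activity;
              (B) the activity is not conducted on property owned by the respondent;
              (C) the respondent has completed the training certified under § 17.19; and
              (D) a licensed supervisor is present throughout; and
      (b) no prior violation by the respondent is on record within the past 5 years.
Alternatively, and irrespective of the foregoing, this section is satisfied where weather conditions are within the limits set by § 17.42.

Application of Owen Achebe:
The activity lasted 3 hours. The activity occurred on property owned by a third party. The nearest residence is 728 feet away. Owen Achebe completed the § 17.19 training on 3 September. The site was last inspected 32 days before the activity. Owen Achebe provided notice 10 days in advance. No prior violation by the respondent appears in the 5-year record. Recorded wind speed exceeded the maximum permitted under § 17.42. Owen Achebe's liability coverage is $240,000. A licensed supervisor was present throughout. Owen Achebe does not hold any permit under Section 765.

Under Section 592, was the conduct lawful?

(a) coverage ≥ $250,000 — not met.
(b) ≥21 days' notice — not satisfied.
(1): F AND F → false.
(2) holds permit — not met.
(i) site inspected — fails.
(A) no residence in 500 ft — satisfied.
(B) not (own property) — satisfied.
(C) training certified — met.
(D) supervisor present — met.
(ii): T AND T AND T AND T → true.
(a): F OR T → true.
(b) no prior violation — satisfied.
(3): T AND T → true.
So Overall is satisfied (F OR F OR T).
Exception (weather ok) — not satisfied.
Result: main true OR exception false → true.

Yes — lawful.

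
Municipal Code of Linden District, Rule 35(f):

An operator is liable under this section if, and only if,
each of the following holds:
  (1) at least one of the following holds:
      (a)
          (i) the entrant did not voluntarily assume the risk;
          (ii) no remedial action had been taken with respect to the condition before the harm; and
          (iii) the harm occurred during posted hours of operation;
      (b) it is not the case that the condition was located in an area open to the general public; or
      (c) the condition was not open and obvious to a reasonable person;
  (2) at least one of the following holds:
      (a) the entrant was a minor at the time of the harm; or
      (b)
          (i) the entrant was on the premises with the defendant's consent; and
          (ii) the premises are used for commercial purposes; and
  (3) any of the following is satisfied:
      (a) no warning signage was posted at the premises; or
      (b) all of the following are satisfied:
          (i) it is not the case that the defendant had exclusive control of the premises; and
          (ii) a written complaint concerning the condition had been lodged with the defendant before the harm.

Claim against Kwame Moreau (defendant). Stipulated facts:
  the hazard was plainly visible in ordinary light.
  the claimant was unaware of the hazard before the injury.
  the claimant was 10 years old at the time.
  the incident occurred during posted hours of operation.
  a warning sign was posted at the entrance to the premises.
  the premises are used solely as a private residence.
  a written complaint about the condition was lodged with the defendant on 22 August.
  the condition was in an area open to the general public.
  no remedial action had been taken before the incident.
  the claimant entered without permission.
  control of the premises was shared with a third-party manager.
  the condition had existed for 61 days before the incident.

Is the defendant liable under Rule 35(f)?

(i) no assumed risk — met.
(ii) no remedial action — satisfied.
(iii) during posted hours — satisfied.
(a) = T AND T AND T = true.
(b) not (public area) — fails.
(c) not open/obvious — not satisfied.
So (1) is satisfied (T OR F OR F).
(a) entrant a minor — holds.
(i) consent to enter — not satisfied.
(ii) commercial use — fails.
(b): F AND F → false.
(2) = T OR F = true.
(a) no signage posted — fails.
(i) not (exclusive control) — holds.
(ii) complaint lodged — met.
(b) = T AND T = true.
(3) = F OR T = true.
So Overall is satisfied (T AND T AND T).

Yes — liable.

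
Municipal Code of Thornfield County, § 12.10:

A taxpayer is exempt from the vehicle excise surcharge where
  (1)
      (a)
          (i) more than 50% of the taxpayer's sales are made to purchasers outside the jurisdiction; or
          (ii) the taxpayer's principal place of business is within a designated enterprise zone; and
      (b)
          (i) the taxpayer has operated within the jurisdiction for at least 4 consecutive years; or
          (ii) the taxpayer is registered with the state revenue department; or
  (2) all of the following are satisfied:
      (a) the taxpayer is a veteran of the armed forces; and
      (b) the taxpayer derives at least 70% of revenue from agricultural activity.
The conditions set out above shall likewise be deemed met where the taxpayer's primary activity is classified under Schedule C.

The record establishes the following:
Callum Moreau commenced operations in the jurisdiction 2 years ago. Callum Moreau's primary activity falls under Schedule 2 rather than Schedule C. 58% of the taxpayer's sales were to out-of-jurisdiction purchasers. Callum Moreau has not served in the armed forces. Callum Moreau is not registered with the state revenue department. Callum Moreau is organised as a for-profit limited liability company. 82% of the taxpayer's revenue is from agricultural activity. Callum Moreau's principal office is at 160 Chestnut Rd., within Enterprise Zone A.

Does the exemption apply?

(i) >50% out-of-jur. sales — met.
(ii) in enterprise zone — holds.
(a) = T OR T = true.
(i) ≥ 4 yrs in jurisdiction — not satisfied.
(ii) state-registered — fails.
(b) = F OR F = false.
(1) = T AND F = false.
(a) veteran — not met.
(b) ≥70% agricultural — holds.
(2) = F AND T = false.
Overall = F OR F = false.
Exception (Schedule C activity) — not satisfied.
Result: main false OR exception false → false.

No — not exempt.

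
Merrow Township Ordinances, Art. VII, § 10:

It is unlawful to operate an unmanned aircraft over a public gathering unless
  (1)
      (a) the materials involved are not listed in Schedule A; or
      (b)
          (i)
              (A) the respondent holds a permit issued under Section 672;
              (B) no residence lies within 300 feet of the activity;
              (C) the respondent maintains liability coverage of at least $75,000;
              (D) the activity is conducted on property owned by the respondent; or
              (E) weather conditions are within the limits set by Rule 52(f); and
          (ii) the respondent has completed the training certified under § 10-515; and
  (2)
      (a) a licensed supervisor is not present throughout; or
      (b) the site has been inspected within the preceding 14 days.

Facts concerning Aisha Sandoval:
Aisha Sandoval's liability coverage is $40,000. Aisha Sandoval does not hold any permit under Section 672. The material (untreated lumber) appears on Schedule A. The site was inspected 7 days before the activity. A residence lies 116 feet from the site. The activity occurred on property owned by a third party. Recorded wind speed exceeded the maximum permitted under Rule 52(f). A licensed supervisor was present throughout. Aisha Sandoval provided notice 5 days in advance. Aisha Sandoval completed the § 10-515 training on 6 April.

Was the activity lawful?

(a) not (Schedule A material) — not met.
(A) holds permit — not satisfied.
(B) no residence in 300 ft — not met.
(C) coverage ≥ $75,000 — not satisfied.
(D) own property — not met.
(E) weather ok — fails.
So (i) is not satisfied (F OR F OR F OR F OR F).
(ii) training certified — met.
(b) = F AND T = false.
(1) = F OR F = false.
(a) not (supervisor present) — not satisfied.
(b) site inspected — holds.
(2) = F OR T = true.
Overall: F AND T → false.

No — unlawful.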